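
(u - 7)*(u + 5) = u^2 - 2*u - 35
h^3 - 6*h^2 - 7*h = h*(h - 7)*(h + 1)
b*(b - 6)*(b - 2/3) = b^3 - 20*b^2/3 + 4*b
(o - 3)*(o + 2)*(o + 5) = o^3 + 4*o^2 - 11*o - 30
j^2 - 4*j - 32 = (j - 8)*(j + 4)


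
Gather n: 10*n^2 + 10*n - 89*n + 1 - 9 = 10*n^2 - 79*n - 8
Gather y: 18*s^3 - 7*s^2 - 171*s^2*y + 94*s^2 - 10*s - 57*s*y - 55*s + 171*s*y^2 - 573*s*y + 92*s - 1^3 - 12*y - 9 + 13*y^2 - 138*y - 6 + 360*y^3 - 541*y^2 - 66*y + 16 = 18*s^3 + 87*s^2 + 27*s + 360*y^3 + y^2*(171*s - 528) + y*(-171*s^2 - 630*s - 216)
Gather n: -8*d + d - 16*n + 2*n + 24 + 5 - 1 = -7*d - 14*n + 28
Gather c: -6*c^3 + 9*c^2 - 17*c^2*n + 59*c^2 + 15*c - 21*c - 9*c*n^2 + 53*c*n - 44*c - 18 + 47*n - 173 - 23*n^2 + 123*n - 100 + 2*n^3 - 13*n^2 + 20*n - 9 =-6*c^3 + c^2*(68 - 17*n) + c*(-9*n^2 + 53*n - 50) + 2*n^3 - 36*n^2 + 190*n - 300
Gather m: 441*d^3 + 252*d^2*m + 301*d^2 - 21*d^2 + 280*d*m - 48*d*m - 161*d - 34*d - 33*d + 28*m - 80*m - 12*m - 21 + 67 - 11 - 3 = 441*d^3 + 280*d^2 - 228*d + m*(252*d^2 + 232*d - 64) + 32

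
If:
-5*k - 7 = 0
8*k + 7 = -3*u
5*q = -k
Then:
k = -7/5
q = 7/25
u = 7/5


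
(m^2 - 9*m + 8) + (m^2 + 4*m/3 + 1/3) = 2*m^2 - 23*m/3 + 25/3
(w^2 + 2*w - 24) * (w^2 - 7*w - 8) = w^4 - 5*w^3 - 46*w^2 + 152*w + 192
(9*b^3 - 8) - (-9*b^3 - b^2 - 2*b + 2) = 18*b^3 + b^2 + 2*b - 10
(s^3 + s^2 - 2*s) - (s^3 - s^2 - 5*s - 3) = 2*s^2 + 3*s + 3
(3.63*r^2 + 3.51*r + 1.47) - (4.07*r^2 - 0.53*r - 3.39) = -0.44*r^2 + 4.04*r + 4.86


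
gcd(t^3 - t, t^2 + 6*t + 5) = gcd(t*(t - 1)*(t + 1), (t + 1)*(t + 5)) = t + 1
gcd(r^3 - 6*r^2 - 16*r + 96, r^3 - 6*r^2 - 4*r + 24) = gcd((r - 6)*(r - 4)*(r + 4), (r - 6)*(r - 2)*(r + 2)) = r - 6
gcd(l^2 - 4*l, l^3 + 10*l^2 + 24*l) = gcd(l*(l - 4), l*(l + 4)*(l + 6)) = l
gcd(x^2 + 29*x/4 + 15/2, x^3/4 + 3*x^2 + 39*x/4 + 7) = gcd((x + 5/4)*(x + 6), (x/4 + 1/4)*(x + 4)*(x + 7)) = 1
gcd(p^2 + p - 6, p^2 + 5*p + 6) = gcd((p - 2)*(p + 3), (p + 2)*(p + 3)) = p + 3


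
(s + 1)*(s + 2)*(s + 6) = s^3 + 9*s^2 + 20*s + 12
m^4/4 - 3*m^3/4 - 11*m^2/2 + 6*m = m*(m/4 + 1)*(m - 6)*(m - 1)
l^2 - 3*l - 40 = (l - 8)*(l + 5)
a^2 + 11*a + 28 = (a + 4)*(a + 7)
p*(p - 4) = p^2 - 4*p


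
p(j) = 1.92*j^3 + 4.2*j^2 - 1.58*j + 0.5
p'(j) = 5.76*j^2 + 8.4*j - 1.58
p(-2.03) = 4.95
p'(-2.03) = 5.10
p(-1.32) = 5.49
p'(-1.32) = -2.63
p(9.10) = 1780.78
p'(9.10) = 551.85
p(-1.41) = 5.70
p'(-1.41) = -1.97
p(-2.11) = 4.50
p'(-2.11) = 6.34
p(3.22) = 103.06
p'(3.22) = 85.19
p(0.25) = 0.40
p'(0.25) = 0.88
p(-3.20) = -14.35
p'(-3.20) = 30.52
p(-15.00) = -5510.80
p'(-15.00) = 1168.42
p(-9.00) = -1044.76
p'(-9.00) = 389.38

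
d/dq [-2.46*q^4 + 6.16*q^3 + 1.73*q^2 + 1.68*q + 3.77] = -9.84*q^3 + 18.48*q^2 + 3.46*q + 1.68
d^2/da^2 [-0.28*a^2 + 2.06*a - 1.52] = -0.560000000000000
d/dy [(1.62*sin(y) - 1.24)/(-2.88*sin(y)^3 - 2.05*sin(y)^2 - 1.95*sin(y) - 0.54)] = (9.3312*sin(y)^3 - 7.3926*sin(y)^2 - 5.084*sin(y) - 3.2928)*cos(y)/(8.2944*sin(y)^6 + 11.808*sin(y)^5 + 15.4345*sin(y)^4 + 11.1054*sin(y)^3 + 6.0165*sin(y)^2 + 2.106*sin(y) + 0.2916)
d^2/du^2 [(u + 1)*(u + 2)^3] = 6*(u + 2)*(2*u + 3)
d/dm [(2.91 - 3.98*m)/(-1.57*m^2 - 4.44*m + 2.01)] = (-6.2486*m^2 + 9.1374*m + 4.9206)/(2.4649*m^4 + 13.9416*m^3 + 13.4022*m^2 - 17.8488*m + 4.0401)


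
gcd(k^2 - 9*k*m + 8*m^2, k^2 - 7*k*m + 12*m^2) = 1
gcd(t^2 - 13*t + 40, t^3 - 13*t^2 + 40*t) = t^2 - 13*t + 40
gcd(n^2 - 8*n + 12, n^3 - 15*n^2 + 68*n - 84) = n^2 - 8*n + 12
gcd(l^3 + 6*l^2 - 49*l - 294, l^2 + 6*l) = l + 6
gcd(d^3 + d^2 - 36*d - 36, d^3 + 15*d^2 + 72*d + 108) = d + 6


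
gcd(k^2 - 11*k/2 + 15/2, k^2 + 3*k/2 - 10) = k - 5/2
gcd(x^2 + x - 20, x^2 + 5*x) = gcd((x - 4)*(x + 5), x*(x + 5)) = x + 5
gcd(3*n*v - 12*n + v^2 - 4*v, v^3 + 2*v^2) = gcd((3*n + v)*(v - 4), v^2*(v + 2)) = 1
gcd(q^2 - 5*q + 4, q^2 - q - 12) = q - 4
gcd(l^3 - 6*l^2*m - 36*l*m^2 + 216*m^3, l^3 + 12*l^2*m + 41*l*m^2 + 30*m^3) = l + 6*m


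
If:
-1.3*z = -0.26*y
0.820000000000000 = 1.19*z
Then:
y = 3.45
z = 0.69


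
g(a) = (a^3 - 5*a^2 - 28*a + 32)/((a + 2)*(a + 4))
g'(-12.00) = 0.70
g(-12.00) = -26.00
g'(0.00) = -6.50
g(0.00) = 4.00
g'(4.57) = 0.30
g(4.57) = -1.86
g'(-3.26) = -17.90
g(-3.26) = -38.07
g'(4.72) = 0.34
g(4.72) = -1.82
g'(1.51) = -1.44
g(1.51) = -0.94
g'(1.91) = -0.96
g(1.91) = -1.42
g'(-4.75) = -2.97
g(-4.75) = -26.66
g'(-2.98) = -30.24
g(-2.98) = -44.59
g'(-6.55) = -0.45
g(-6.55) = -24.14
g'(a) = (3*a^2 - 10*a - 28)/((a + 2)*(a + 4)) - (a^3 - 5*a^2 - 28*a + 32)/((a + 2)*(a + 4)^2) - (a^3 - 5*a^2 - 28*a + 32)/((a + 2)^2*(a + 4)) = (a^2 + 4*a - 26)/(a^2 + 4*a + 4)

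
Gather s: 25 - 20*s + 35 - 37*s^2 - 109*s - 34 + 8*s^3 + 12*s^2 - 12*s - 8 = 8*s^3 - 25*s^2 - 141*s + 18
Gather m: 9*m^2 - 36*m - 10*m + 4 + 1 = 9*m^2 - 46*m + 5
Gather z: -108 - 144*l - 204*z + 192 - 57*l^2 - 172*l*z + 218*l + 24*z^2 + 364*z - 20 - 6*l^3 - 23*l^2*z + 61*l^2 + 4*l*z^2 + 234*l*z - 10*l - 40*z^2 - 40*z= -6*l^3 + 4*l^2 + 64*l + z^2*(4*l - 16) + z*(-23*l^2 + 62*l + 120) + 64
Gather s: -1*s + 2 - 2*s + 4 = 6 - 3*s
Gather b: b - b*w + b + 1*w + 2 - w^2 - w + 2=b*(2 - w) - w^2 + 4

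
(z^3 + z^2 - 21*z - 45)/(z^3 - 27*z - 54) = (z - 5)/(z - 6)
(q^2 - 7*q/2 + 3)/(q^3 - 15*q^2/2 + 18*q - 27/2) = (q - 2)/(q^2 - 6*q + 9)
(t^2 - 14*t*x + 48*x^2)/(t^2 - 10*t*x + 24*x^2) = (-t + 8*x)/(-t + 4*x)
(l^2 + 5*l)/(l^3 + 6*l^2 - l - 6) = l*(l + 5)/(l^3 + 6*l^2 - l - 6)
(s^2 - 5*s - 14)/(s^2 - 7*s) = (s + 2)/s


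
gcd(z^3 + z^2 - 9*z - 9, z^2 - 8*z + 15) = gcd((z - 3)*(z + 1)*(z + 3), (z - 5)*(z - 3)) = z - 3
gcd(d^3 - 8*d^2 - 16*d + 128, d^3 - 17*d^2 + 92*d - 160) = d^2 - 12*d + 32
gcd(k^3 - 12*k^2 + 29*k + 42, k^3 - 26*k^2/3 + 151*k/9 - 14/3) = k - 6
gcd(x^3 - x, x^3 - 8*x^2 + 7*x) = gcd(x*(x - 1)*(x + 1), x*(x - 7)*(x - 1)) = x^2 - x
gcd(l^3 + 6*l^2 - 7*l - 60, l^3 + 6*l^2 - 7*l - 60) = l^3 + 6*l^2 - 7*l - 60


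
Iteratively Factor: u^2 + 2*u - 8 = (u - 2)*(u + 4)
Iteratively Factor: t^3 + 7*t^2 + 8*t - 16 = (t + 4)*(t^2 + 3*t - 4) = (t + 4)^2*(t - 1)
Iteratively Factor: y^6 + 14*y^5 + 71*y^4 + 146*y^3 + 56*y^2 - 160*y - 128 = (y + 4)*(y^5 + 10*y^4 + 31*y^3 + 22*y^2 - 32*y - 32) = (y + 2)*(y + 4)*(y^4 + 8*y^3 + 15*y^2 - 8*y - 16) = (y + 2)*(y + 4)^2*(y^3 + 4*y^2 - y - 4) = (y + 2)*(y + 4)^3*(y^2 - 1) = (y - 1)*(y + 2)*(y + 4)^3*(y + 1)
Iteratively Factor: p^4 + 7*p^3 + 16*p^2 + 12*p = (p + 2)*(p^3 + 5*p^2 + 6*p) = (p + 2)^2*(p^2 + 3*p) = p*(p + 2)^2*(p + 3)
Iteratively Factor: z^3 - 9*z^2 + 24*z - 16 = (z - 1)*(z^2 - 8*z + 16) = (z - 4)*(z - 1)*(z - 4)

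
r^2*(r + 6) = r^3 + 6*r^2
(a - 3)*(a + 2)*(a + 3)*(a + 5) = a^4 + 7*a^3 + a^2 - 63*a - 90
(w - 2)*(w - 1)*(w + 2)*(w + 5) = w^4 + 4*w^3 - 9*w^2 - 16*w + 20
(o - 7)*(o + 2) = o^2 - 5*o - 14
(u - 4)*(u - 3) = u^2 - 7*u + 12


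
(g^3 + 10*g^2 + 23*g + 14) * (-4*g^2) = -4*g^5 - 40*g^4 - 92*g^3 - 56*g^2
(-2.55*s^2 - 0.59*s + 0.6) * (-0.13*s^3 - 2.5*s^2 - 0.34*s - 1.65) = 0.3315*s^5 + 6.4517*s^4 + 2.264*s^3 + 2.9081*s^2 + 0.7695*s - 0.99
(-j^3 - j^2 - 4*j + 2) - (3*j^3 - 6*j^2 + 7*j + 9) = -4*j^3 + 5*j^2 - 11*j - 7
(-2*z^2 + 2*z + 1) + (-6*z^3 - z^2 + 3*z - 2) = -6*z^3 - 3*z^2 + 5*z - 1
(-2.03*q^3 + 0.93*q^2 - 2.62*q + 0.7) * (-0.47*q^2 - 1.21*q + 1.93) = 0.9541*q^5 + 2.0192*q^4 - 3.8118*q^3 + 4.6361*q^2 - 5.9036*q + 1.351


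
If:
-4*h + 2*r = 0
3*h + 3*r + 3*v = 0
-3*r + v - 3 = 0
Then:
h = -1/3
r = -2/3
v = 1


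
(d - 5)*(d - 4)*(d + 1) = d^3 - 8*d^2 + 11*d + 20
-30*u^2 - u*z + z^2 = (-6*u + z)*(5*u + z)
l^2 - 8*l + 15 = (l - 5)*(l - 3)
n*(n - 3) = n^2 - 3*n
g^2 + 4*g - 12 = (g - 2)*(g + 6)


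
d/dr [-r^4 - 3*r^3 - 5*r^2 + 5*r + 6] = -4*r^3 - 9*r^2 - 10*r + 5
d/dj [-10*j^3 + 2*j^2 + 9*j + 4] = -30*j^2 + 4*j + 9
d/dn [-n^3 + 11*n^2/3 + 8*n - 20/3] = -3*n^2 + 22*n/3 + 8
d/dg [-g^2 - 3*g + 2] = -2*g - 3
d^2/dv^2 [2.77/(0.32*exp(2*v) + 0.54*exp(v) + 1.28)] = (2.77*(0.64*exp(v) + 0.54)*(1.28*exp(v) + 1.08)*exp(v) - (3.5456*exp(v) + 1.4958)*(0.32*exp(2*v) + 0.54*exp(v) + 1.28))*exp(v)/(0.32*exp(2*v) + 0.54*exp(v) + 1.28)^3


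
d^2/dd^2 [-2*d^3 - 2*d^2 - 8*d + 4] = -12*d - 4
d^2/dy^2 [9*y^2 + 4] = 18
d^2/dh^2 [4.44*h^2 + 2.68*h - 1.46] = 8.88000000000000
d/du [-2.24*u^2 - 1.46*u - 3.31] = -4.48*u - 1.46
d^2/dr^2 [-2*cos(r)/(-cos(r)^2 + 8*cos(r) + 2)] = (cos(r) + 2)^2*(-148*cos(r) + 32*cos(2*r) + 4*cos(3*r) + 160)/(16*cos(r) - cos(2*r) + 3)^3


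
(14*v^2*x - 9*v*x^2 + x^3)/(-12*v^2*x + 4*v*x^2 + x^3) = (-7*v + x)/(6*v + x)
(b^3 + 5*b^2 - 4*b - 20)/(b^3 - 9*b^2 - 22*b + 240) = (b^2 - 4)/(b^2 - 14*b + 48)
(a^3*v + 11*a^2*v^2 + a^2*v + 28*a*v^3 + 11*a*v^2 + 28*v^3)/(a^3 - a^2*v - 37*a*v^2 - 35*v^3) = v*(-a^3 - 11*a^2*v - a^2 - 28*a*v^2 - 11*a*v - 28*v^2)/(-a^3 + a^2*v + 37*a*v^2 + 35*v^3)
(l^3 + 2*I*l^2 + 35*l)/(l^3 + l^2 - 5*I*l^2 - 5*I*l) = (l + 7*I)/(l + 1)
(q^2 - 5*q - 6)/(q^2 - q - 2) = (q - 6)/(q - 2)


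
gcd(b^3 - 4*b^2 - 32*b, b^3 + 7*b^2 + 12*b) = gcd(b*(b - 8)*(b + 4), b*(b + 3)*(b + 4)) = b^2 + 4*b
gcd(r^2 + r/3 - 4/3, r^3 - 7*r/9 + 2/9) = 1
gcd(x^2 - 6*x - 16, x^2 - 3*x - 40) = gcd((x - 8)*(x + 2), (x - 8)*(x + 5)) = x - 8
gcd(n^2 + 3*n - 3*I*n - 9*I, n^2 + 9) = n - 3*I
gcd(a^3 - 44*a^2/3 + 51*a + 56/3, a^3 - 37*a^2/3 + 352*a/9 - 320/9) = a - 8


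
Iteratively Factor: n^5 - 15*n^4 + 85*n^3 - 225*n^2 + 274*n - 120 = (n - 5)*(n^4 - 10*n^3 + 35*n^2 - 50*n + 24) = (n - 5)*(n - 4)*(n^3 - 6*n^2 + 11*n - 6) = (n - 5)*(n - 4)*(n - 3)*(n^2 - 3*n + 2) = (n - 5)*(n - 4)*(n - 3)*(n - 2)*(n - 1)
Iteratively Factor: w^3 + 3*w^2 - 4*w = (w)*(w^2 + 3*w - 4) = w*(w + 4)*(w - 1)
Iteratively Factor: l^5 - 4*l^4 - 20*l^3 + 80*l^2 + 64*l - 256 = (l + 4)*(l^4 - 8*l^3 + 12*l^2 + 32*l - 64) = (l - 4)*(l + 4)*(l^3 - 4*l^2 - 4*l + 16) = (l - 4)*(l + 2)*(l + 4)*(l^2 - 6*l + 8) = (l - 4)^2*(l + 2)*(l + 4)*(l - 2)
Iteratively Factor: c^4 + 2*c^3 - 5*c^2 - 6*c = (c + 3)*(c^3 - c^2 - 2*c) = (c - 2)*(c + 3)*(c^2 + c) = (c - 2)*(c + 1)*(c + 3)*(c)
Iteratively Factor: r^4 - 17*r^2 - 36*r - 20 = (r + 1)*(r^3 - r^2 - 16*r - 20) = (r + 1)*(r + 2)*(r^2 - 3*r - 10) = (r - 5)*(r + 1)*(r + 2)*(r + 2)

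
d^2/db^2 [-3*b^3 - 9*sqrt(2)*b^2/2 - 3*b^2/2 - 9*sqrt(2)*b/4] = -18*b - 9*sqrt(2) - 3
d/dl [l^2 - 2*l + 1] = 2*l - 2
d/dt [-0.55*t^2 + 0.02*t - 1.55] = 0.02 - 1.1*t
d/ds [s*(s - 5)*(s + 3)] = 3*s^2 - 4*s - 15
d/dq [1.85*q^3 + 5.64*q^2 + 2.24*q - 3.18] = 5.55*q^2 + 11.28*q + 2.24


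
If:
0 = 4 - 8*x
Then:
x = 1/2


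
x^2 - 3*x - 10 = (x - 5)*(x + 2)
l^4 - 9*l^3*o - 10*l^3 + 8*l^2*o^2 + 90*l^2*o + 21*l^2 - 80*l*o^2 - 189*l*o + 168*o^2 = (l - 7)*(l - 3)*(l - 8*o)*(l - o)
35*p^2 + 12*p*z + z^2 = (5*p + z)*(7*p + z)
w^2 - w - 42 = (w - 7)*(w + 6)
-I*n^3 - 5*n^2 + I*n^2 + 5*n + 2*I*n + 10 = (n - 2)*(n - 5*I)*(-I*n - I)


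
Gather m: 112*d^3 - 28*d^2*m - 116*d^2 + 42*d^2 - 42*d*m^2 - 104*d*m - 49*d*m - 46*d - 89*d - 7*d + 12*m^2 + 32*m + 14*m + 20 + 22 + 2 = 112*d^3 - 74*d^2 - 142*d + m^2*(12 - 42*d) + m*(-28*d^2 - 153*d + 46) + 44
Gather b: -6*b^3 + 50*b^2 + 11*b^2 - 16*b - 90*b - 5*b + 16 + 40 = -6*b^3 + 61*b^2 - 111*b + 56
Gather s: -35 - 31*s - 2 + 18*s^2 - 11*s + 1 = 18*s^2 - 42*s - 36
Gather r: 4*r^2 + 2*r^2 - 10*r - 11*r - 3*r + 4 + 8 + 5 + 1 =6*r^2 - 24*r + 18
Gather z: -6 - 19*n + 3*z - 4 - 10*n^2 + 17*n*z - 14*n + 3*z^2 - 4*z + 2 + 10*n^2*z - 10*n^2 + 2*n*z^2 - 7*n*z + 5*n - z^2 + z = -20*n^2 - 28*n + z^2*(2*n + 2) + z*(10*n^2 + 10*n) - 8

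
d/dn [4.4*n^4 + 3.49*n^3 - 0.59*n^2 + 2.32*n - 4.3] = 17.6*n^3 + 10.47*n^2 - 1.18*n + 2.32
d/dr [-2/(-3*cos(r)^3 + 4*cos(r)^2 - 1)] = 2*(9*cos(r) - 8)*sin(r)*cos(r)/(3*cos(r)^3 - 4*cos(r)^2 + 1)^2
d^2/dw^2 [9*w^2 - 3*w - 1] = 18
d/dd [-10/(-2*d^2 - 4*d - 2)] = 10*(-d - 1)/(d^2 + 2*d + 1)^2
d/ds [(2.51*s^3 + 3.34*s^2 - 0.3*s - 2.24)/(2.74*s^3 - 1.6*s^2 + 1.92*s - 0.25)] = (-13.1676*s^4 + 11.2824*s^3 + 22.4631*s^2 - 8.838*s + 4.3758)/(7.5076*s^6 - 8.768*s^5 + 13.0816*s^4 - 7.514*s^3 + 4.4864*s^2 - 0.96*s + 0.0625)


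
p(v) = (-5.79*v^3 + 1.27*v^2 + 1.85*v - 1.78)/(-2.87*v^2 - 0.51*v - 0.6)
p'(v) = (5.74*v + 0.51)*(-5.79*v^3 + 1.27*v^2 + 1.85*v - 1.78)/(-2.87*v^2 - 0.51*v - 0.6)^2 + (-17.37*v^2 + 2.54*v + 1.85)/(-2.87*v^2 - 0.51*v - 0.6)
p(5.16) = 9.47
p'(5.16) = 2.04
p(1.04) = 1.18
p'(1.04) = 1.57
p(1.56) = 2.12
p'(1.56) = 1.95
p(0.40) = 0.96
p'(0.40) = -2.19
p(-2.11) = -4.42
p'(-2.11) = 2.40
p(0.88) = 0.95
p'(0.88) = 1.24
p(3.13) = 5.31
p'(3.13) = 2.05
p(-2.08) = -4.35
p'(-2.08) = 2.42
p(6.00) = 11.18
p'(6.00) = 2.03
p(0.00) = 2.97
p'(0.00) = -5.60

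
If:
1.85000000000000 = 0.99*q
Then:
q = 1.87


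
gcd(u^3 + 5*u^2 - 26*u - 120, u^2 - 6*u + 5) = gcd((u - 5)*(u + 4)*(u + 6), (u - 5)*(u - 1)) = u - 5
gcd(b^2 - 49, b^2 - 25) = 1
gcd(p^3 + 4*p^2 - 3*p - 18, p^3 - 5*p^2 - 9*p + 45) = p + 3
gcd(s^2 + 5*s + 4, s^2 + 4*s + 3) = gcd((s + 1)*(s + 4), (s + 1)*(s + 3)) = s + 1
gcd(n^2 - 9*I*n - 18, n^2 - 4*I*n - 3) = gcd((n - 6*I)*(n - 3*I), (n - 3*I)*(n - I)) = n - 3*I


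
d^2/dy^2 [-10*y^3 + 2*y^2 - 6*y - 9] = 4 - 60*y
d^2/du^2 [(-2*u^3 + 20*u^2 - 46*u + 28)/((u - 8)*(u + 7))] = 56*(-5*u^3 + 111*u^2 - 951*u + 2389)/(u^6 - 3*u^5 - 165*u^4 + 335*u^3 + 9240*u^2 - 9408*u - 175616)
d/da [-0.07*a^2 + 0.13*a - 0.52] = 0.13 - 0.14*a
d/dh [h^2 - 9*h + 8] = 2*h - 9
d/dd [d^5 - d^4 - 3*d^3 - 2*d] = 5*d^4 - 4*d^3 - 9*d^2 - 2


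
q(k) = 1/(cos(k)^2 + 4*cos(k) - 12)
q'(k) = (2*sin(k)*cos(k) + 4*sin(k))/(cos(k)^2 + 4*cos(k) - 12)^2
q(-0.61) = -0.12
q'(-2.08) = -0.01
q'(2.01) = 0.02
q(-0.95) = -0.11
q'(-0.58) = -0.05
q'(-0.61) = -0.05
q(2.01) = -0.07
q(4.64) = -0.08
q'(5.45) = -0.05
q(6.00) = -0.14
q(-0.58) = -0.13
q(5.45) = -0.11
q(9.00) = -0.07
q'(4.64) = -0.03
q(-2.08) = -0.07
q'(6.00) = -0.03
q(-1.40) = -0.09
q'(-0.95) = -0.05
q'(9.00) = 0.00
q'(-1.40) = -0.03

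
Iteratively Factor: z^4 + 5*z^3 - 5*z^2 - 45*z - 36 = (z + 1)*(z^3 + 4*z^2 - 9*z - 36) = (z + 1)*(z + 3)*(z^2 + z - 12) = (z - 3)*(z + 1)*(z + 3)*(z + 4)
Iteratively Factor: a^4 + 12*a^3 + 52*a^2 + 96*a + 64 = (a + 2)*(a^3 + 10*a^2 + 32*a + 32) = (a + 2)*(a + 4)*(a^2 + 6*a + 8) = (a + 2)*(a + 4)^2*(a + 2)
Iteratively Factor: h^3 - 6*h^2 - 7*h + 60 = (h + 3)*(h^2 - 9*h + 20) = (h - 4)*(h + 3)*(h - 5)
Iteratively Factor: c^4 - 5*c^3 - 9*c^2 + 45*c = (c)*(c^3 - 5*c^2 - 9*c + 45) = c*(c - 5)*(c^2 - 9) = c*(c - 5)*(c + 3)*(c - 3)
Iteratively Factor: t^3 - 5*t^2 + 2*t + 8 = (t - 4)*(t^2 - t - 2) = (t - 4)*(t + 1)*(t - 2)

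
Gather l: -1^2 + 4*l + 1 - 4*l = 0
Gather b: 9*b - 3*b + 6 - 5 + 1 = 6*b + 2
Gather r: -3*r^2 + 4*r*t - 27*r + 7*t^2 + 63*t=-3*r^2 + r*(4*t - 27) + 7*t^2 + 63*t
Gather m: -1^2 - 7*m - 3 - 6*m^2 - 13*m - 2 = -6*m^2 - 20*m - 6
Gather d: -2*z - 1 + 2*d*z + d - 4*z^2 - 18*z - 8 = d*(2*z + 1) - 4*z^2 - 20*z - 9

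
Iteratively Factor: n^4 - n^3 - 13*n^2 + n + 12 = (n - 1)*(n^3 - 13*n - 12) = (n - 1)*(n + 3)*(n^2 - 3*n - 4) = (n - 4)*(n - 1)*(n + 3)*(n + 1)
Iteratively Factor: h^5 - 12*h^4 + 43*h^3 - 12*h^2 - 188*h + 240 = (h - 4)*(h^4 - 8*h^3 + 11*h^2 + 32*h - 60) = (h - 5)*(h - 4)*(h^3 - 3*h^2 - 4*h + 12) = (h - 5)*(h - 4)*(h - 2)*(h^2 - h - 6) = (h - 5)*(h - 4)*(h - 2)*(h + 2)*(h - 3)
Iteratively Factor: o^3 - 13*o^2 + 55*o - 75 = (o - 5)*(o^2 - 8*o + 15) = (o - 5)*(o - 3)*(o - 5)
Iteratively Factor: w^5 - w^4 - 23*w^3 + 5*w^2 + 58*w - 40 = (w - 1)*(w^4 - 23*w^2 - 18*w + 40) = (w - 1)^2*(w^3 + w^2 - 22*w - 40) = (w - 5)*(w - 1)^2*(w^2 + 6*w + 8) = (w - 5)*(w - 1)^2*(w + 4)*(w + 2)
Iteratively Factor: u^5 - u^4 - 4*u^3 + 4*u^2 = (u)*(u^4 - u^3 - 4*u^2 + 4*u) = u^2*(u^3 - u^2 - 4*u + 4) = u^2*(u + 2)*(u^2 - 3*u + 2) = u^2*(u - 1)*(u + 2)*(u - 2)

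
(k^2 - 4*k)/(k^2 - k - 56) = k*(4 - k)/(-k^2 + k + 56)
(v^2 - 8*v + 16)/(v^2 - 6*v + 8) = (v - 4)/(v - 2)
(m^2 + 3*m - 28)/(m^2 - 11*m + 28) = (m + 7)/(m - 7)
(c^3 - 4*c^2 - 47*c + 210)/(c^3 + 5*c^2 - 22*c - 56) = (c^2 - 11*c + 30)/(c^2 - 2*c - 8)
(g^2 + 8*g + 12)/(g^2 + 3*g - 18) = (g + 2)/(g - 3)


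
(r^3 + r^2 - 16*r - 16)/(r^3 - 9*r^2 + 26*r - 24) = (r^2 + 5*r + 4)/(r^2 - 5*r + 6)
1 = 1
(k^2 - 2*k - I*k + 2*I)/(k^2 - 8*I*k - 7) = (k - 2)/(k - 7*I)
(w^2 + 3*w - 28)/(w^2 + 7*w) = (w - 4)/w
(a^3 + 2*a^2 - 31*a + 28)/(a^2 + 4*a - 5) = (a^2 + 3*a - 28)/(a + 5)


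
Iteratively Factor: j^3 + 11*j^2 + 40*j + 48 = (j + 4)*(j^2 + 7*j + 12) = (j + 3)*(j + 4)*(j + 4)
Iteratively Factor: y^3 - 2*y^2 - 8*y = (y + 2)*(y^2 - 4*y) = y*(y + 2)*(y - 4)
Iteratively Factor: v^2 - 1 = (v + 1)*(v - 1)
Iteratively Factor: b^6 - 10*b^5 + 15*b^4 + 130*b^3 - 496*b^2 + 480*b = (b)*(b^5 - 10*b^4 + 15*b^3 + 130*b^2 - 496*b + 480) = b*(b - 3)*(b^4 - 7*b^3 - 6*b^2 + 112*b - 160) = b*(b - 5)*(b - 3)*(b^3 - 2*b^2 - 16*b + 32) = b*(b - 5)*(b - 3)*(b - 2)*(b^2 - 16) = b*(b - 5)*(b - 3)*(b - 2)*(b + 4)*(b - 4)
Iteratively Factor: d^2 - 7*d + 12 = (d - 3)*(d - 4)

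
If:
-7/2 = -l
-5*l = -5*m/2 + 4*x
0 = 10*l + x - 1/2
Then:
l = 7/2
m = -241/5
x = -69/2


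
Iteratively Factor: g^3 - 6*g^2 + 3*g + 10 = (g - 5)*(g^2 - g - 2) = (g - 5)*(g - 2)*(g + 1)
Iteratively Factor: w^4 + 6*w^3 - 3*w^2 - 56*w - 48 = (w - 3)*(w^3 + 9*w^2 + 24*w + 16) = (w - 3)*(w + 4)*(w^2 + 5*w + 4) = (w - 3)*(w + 4)^2*(w + 1)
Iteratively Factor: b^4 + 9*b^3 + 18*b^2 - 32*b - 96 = (b + 4)*(b^3 + 5*b^2 - 2*b - 24) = (b + 3)*(b + 4)*(b^2 + 2*b - 8) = (b + 3)*(b + 4)^2*(b - 2)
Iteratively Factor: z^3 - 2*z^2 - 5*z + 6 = (z + 2)*(z^2 - 4*z + 3) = (z - 3)*(z + 2)*(z - 1)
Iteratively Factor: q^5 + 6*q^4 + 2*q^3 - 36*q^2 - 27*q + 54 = (q + 3)*(q^4 + 3*q^3 - 7*q^2 - 15*q + 18) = (q - 1)*(q + 3)*(q^3 + 4*q^2 - 3*q - 18) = (q - 1)*(q + 3)^2*(q^2 + q - 6) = (q - 2)*(q - 1)*(q + 3)^2*(q + 3)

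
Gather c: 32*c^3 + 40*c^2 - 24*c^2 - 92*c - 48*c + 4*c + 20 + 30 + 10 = 32*c^3 + 16*c^2 - 136*c + 60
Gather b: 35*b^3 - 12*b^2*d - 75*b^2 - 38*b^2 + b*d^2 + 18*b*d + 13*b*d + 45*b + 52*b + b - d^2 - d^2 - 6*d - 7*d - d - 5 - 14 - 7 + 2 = 35*b^3 + b^2*(-12*d - 113) + b*(d^2 + 31*d + 98) - 2*d^2 - 14*d - 24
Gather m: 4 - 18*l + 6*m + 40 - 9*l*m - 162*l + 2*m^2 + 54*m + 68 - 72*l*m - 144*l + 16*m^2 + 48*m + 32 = -324*l + 18*m^2 + m*(108 - 81*l) + 144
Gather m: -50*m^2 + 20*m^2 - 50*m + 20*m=-30*m^2 - 30*m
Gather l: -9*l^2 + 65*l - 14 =-9*l^2 + 65*l - 14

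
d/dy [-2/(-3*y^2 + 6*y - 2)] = 12*(1 - y)/(3*y^2 - 6*y + 2)^2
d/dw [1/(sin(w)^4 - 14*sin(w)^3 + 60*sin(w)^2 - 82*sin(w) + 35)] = 2*(19*sin(w) + 2*cos(w)^2 - 43)*cos(w)/((sin(w) - 7)^2*(sin(w) - 5)^2*(sin(w) - 1)^3)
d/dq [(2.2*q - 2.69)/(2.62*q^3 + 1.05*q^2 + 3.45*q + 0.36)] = (-11.528*q^3 + 18.8334*q^2 + 5.649*q + 10.0725)/(6.8644*q^6 + 5.502*q^5 + 19.1805*q^4 + 9.1314*q^3 + 12.6585*q^2 + 2.484*q + 0.1296)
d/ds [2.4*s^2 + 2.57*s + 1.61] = 4.8*s + 2.57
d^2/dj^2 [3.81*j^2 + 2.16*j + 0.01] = 7.62000000000000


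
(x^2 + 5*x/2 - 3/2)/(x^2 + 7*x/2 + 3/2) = (2*x - 1)/(2*x + 1)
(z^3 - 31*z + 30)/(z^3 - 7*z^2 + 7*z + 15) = (z^2 + 5*z - 6)/(z^2 - 2*z - 3)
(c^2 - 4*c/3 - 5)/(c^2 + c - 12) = (c + 5/3)/(c + 4)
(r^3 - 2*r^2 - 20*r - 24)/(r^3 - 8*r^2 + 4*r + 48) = (r + 2)/(r - 4)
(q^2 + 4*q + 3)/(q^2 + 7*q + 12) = (q + 1)/(q + 4)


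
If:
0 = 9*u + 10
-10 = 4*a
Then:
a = -5/2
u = -10/9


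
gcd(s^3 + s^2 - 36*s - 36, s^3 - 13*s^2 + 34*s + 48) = s^2 - 5*s - 6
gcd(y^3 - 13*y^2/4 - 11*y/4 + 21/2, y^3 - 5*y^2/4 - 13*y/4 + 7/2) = y^2 - y/4 - 7/2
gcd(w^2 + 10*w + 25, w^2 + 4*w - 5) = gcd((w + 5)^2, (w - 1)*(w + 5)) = w + 5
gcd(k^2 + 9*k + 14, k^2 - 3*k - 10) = k + 2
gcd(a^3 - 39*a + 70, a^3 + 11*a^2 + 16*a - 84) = a^2 + 5*a - 14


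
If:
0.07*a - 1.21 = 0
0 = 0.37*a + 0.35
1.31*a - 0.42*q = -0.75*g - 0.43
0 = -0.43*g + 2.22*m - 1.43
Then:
No Solution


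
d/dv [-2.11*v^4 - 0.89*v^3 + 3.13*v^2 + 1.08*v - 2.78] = -8.44*v^3 - 2.67*v^2 + 6.26*v + 1.08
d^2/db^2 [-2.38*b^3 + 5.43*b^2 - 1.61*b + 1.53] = 10.86 - 14.28*b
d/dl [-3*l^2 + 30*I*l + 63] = -6*l + 30*I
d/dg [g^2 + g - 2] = 2*g + 1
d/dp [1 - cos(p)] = sin(p)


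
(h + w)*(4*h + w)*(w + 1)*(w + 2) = 4*h^2*w^2 + 12*h^2*w + 8*h^2 + 5*h*w^3 + 15*h*w^2 + 10*h*w + w^4 + 3*w^3 + 2*w^2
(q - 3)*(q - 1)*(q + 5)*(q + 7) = q^4 + 8*q^3 - 10*q^2 - 104*q + 105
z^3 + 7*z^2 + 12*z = z*(z + 3)*(z + 4)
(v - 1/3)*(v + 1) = v^2 + 2*v/3 - 1/3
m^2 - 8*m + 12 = (m - 6)*(m - 2)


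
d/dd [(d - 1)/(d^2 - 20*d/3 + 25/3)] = 3*(-3*d^2 + 6*d + 5)/(9*d^4 - 120*d^3 + 550*d^2 - 1000*d + 625)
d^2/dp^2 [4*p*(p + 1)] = 8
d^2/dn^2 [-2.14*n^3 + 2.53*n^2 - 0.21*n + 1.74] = 5.06 - 12.84*n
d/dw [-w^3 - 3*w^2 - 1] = 3*w*(-w - 2)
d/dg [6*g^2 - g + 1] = 12*g - 1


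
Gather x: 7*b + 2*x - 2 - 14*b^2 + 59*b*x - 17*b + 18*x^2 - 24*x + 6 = -14*b^2 - 10*b + 18*x^2 + x*(59*b - 22) + 4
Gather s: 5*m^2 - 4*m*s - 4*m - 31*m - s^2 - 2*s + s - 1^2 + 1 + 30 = 5*m^2 - 35*m - s^2 + s*(-4*m - 1) + 30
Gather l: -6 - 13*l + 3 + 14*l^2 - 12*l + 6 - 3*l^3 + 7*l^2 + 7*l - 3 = -3*l^3 + 21*l^2 - 18*l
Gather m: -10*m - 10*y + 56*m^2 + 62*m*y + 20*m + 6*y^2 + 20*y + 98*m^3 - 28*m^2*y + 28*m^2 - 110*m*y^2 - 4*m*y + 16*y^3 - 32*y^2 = 98*m^3 + m^2*(84 - 28*y) + m*(-110*y^2 + 58*y + 10) + 16*y^3 - 26*y^2 + 10*y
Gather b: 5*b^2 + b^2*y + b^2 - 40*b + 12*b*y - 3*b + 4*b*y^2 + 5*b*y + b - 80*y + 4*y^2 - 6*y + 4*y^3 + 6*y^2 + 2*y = b^2*(y + 6) + b*(4*y^2 + 17*y - 42) + 4*y^3 + 10*y^2 - 84*y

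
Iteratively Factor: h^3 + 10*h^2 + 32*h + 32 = (h + 4)*(h^2 + 6*h + 8) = (h + 4)^2*(h + 2)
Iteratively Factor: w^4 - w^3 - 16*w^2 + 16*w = (w + 4)*(w^3 - 5*w^2 + 4*w) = (w - 4)*(w + 4)*(w^2 - w) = w*(w - 4)*(w + 4)*(w - 1)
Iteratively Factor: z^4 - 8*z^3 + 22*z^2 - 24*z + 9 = (z - 1)*(z^3 - 7*z^2 + 15*z - 9) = (z - 1)^2*(z^2 - 6*z + 9) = (z - 3)*(z - 1)^2*(z - 3)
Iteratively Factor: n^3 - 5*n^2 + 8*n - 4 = (n - 2)*(n^2 - 3*n + 2) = (n - 2)*(n - 1)*(n - 2)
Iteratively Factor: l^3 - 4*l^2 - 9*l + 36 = (l - 3)*(l^2 - l - 12) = (l - 4)*(l - 3)*(l + 3)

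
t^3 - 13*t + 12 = (t - 3)*(t - 1)*(t + 4)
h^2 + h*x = h*(h + x)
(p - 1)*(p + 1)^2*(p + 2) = p^4 + 3*p^3 + p^2 - 3*p - 2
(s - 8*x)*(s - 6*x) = s^2 - 14*s*x + 48*x^2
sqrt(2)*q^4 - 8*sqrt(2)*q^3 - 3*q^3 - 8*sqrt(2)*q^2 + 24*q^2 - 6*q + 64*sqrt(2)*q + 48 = (q - 8)*(q - 3*sqrt(2))*(q + sqrt(2))*(sqrt(2)*q + 1)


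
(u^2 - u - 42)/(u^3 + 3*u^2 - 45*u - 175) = (u + 6)/(u^2 + 10*u + 25)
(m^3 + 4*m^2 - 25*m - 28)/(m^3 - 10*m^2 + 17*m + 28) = (m + 7)/(m - 7)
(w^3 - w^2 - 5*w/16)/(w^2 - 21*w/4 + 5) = w*(4*w + 1)/(4*(w - 4))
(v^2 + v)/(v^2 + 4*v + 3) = v/(v + 3)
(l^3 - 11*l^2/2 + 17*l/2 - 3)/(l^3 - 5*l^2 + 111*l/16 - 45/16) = 8*(2*l^2 - 5*l + 2)/(16*l^2 - 32*l + 15)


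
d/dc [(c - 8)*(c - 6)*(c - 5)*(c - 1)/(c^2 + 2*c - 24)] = 2*(c^5 - 7*c^4 - 88*c^3 + 1036*c^2 - 3528*c + 4056)/(c^4 + 4*c^3 - 44*c^2 - 96*c + 576)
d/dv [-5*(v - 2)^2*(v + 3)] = -15*v^2 + 10*v + 40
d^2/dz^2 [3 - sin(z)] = sin(z)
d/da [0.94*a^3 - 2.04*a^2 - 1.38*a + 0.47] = 2.82*a^2 - 4.08*a - 1.38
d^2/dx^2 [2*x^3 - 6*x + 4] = 12*x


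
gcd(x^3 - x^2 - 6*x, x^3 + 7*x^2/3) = x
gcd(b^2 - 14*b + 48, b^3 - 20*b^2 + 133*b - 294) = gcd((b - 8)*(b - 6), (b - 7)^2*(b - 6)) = b - 6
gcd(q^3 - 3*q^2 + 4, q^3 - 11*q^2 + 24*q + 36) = q + 1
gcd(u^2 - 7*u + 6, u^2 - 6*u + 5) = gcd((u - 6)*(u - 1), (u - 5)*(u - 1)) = u - 1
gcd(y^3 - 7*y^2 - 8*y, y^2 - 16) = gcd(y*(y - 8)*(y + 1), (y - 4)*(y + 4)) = 1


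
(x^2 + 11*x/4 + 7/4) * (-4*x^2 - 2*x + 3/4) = -4*x^4 - 13*x^3 - 47*x^2/4 - 23*x/16 + 21/16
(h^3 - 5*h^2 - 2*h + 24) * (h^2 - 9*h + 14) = h^5 - 14*h^4 + 57*h^3 - 28*h^2 - 244*h + 336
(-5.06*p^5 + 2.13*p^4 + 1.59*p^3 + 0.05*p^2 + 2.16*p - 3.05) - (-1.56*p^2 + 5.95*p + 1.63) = -5.06*p^5 + 2.13*p^4 + 1.59*p^3 + 1.61*p^2 - 3.79*p - 4.68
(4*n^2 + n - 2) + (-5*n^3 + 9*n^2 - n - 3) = -5*n^3 + 13*n^2 - 5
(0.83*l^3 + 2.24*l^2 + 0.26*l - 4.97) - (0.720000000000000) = 0.83*l^3 + 2.24*l^2 + 0.26*l - 5.69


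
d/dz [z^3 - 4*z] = 3*z^2 - 4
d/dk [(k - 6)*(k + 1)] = 2*k - 5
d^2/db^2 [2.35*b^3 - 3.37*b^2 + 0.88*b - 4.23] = 14.1*b - 6.74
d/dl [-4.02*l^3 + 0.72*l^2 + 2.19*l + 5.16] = -12.06*l^2 + 1.44*l + 2.19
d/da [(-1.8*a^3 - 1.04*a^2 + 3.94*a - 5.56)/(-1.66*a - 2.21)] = (5.976*a^3 + 13.6604*a^2 + 4.5968*a - 17.937)/(2.7556*a^2 + 7.3372*a + 4.8841)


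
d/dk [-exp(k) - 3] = -exp(k)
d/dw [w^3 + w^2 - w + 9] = 3*w^2 + 2*w - 1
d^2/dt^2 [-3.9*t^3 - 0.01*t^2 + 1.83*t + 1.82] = -23.4*t - 0.02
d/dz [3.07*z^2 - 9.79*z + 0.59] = 6.14*z - 9.79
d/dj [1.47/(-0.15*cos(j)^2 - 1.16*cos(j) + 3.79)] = -(0.441*cos(j) + 1.7052)*sin(j)/(0.15*cos(j)^2 + 1.16*cos(j) - 3.79)^2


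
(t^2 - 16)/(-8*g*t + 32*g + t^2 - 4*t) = (t + 4)/(-8*g + t)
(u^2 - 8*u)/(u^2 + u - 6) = u*(u - 8)/(u^2 + u - 6)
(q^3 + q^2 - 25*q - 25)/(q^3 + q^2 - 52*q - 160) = (q^2 - 4*q - 5)/(q^2 - 4*q - 32)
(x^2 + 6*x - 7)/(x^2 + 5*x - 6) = (x + 7)/(x + 6)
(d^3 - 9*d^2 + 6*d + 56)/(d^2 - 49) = (d^2 - 2*d - 8)/(d + 7)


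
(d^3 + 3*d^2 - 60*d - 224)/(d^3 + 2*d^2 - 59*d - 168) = (d + 4)/(d + 3)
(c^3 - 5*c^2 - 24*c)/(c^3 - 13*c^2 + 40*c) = (c + 3)/(c - 5)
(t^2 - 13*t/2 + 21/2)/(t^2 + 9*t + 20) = (2*t^2 - 13*t + 21)/(2*(t^2 + 9*t + 20))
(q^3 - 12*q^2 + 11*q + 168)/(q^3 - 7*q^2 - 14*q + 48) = (q - 7)/(q - 2)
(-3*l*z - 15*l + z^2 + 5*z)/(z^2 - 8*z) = (-3*l*z - 15*l + z^2 + 5*z)/(z*(z - 8))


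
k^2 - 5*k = k*(k - 5)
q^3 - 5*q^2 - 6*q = q*(q - 6)*(q + 1)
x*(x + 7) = x^2 + 7*x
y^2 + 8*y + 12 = (y + 2)*(y + 6)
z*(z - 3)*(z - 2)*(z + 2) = z^4 - 3*z^3 - 4*z^2 + 12*z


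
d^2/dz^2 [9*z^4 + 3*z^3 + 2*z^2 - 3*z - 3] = 108*z^2 + 18*z + 4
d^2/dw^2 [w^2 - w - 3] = 2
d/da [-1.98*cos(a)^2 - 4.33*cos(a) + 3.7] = (3.96*cos(a) + 4.33)*sin(a)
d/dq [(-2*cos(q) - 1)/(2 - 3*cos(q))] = 7*sin(q)/(3*cos(q) - 2)^2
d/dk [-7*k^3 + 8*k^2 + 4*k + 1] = -21*k^2 + 16*k + 4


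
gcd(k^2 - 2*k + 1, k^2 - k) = k - 1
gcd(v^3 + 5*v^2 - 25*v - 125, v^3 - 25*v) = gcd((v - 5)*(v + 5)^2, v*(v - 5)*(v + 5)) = v^2 - 25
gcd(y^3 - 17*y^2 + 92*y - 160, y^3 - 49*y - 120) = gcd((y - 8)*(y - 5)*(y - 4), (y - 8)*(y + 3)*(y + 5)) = y - 8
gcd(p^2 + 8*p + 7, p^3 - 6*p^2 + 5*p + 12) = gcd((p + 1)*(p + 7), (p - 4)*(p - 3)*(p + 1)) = p + 1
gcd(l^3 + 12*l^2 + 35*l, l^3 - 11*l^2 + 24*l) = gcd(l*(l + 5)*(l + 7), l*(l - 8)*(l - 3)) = l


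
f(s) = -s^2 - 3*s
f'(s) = -2*s - 3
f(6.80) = -66.64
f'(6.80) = -16.60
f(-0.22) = 0.61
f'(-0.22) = -2.56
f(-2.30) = 1.61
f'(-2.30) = 1.60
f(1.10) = -4.51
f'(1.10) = -5.20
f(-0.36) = 0.95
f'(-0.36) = -2.28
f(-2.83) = 0.48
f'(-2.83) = 2.66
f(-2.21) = 1.75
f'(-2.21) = 1.42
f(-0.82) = 1.79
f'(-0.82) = -1.36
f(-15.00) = -180.00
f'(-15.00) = 27.00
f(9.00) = -108.00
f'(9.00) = -21.00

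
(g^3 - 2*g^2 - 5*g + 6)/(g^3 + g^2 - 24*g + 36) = (g^2 + g - 2)/(g^2 + 4*g - 12)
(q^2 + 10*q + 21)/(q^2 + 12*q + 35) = (q + 3)/(q + 5)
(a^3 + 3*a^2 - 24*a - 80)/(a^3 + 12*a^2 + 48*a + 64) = (a - 5)/(a + 4)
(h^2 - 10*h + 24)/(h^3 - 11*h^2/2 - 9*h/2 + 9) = 2*(h - 4)/(2*h^2 + h - 3)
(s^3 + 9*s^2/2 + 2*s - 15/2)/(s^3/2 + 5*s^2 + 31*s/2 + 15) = (2*s^2 + 3*s - 5)/(s^2 + 7*s + 10)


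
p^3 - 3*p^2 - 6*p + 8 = (p - 4)*(p - 1)*(p + 2)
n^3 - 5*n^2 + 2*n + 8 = (n - 4)*(n - 2)*(n + 1)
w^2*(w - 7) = w^3 - 7*w^2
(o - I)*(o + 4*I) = o^2 + 3*I*o + 4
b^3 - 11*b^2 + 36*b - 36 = (b - 6)*(b - 3)*(b - 2)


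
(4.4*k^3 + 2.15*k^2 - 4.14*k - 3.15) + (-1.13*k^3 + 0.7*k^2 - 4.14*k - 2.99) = 3.27*k^3 + 2.85*k^2 - 8.28*k - 6.14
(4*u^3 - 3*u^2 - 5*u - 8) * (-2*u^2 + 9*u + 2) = -8*u^5 + 42*u^4 - 9*u^3 - 35*u^2 - 82*u - 16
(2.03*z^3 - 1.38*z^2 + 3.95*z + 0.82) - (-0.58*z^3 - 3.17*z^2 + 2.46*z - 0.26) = 2.61*z^3 + 1.79*z^2 + 1.49*z + 1.08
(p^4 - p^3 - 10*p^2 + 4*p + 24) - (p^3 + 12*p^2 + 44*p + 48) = p^4 - 2*p^3 - 22*p^2 - 40*p - 24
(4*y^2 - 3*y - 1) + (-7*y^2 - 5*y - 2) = -3*y^2 - 8*y - 3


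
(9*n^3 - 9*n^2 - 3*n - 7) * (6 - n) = -9*n^4 + 63*n^3 - 51*n^2 - 11*n - 42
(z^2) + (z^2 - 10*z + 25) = 2*z^2 - 10*z + 25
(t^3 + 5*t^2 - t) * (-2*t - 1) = -2*t^4 - 11*t^3 - 3*t^2 + t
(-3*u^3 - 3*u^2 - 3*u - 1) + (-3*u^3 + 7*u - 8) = -6*u^3 - 3*u^2 + 4*u - 9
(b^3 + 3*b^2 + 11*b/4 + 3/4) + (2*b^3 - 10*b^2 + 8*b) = 3*b^3 - 7*b^2 + 43*b/4 + 3/4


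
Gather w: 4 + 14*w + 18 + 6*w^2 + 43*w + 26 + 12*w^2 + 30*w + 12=18*w^2 + 87*w + 60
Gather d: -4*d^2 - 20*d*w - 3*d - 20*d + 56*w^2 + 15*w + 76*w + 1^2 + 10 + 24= -4*d^2 + d*(-20*w - 23) + 56*w^2 + 91*w + 35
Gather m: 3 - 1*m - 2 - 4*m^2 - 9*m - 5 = -4*m^2 - 10*m - 4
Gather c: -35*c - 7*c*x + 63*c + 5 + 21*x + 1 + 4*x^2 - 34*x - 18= c*(28 - 7*x) + 4*x^2 - 13*x - 12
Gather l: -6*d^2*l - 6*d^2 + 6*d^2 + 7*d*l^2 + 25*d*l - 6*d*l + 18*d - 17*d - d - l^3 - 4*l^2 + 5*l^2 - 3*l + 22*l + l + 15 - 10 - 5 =-l^3 + l^2*(7*d + 1) + l*(-6*d^2 + 19*d + 20)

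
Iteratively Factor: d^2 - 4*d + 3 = (d - 3)*(d - 1)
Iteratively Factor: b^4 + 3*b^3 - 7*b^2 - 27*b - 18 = (b + 3)*(b^3 - 7*b - 6) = (b + 2)*(b + 3)*(b^2 - 2*b - 3) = (b + 1)*(b + 2)*(b + 3)*(b - 3)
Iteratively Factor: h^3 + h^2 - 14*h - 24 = (h - 4)*(h^2 + 5*h + 6) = (h - 4)*(h + 3)*(h + 2)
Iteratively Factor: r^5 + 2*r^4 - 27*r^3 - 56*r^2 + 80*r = (r - 5)*(r^4 + 7*r^3 + 8*r^2 - 16*r) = (r - 5)*(r + 4)*(r^3 + 3*r^2 - 4*r) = (r - 5)*(r - 1)*(r + 4)*(r^2 + 4*r) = (r - 5)*(r - 1)*(r + 4)^2*(r)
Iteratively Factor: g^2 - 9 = (g + 3)*(g - 3)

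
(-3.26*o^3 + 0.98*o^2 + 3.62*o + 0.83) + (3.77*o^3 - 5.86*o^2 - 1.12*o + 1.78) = 0.51*o^3 - 4.88*o^2 + 2.5*o + 2.61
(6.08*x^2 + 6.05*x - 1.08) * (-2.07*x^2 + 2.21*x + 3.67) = -12.5856*x^4 + 0.913300000000001*x^3 + 37.9197*x^2 + 19.8167*x - 3.9636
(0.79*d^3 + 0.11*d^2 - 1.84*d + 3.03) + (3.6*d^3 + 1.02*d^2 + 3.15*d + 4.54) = 4.39*d^3 + 1.13*d^2 + 1.31*d + 7.57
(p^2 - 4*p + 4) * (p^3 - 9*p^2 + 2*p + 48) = p^5 - 13*p^4 + 42*p^3 + 4*p^2 - 184*p + 192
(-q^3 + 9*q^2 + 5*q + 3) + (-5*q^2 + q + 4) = -q^3 + 4*q^2 + 6*q + 7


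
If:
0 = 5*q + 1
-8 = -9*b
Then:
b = 8/9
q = -1/5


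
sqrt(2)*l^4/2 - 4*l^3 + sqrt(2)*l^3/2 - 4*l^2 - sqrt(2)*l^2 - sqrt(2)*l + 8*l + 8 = (l - 4*sqrt(2))*(l - sqrt(2))*(l + sqrt(2))*(sqrt(2)*l/2 + sqrt(2)/2)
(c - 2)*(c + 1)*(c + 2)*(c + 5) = c^4 + 6*c^3 + c^2 - 24*c - 20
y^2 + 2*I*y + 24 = (y - 4*I)*(y + 6*I)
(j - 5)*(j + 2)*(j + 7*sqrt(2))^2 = j^4 - 3*j^3 + 14*sqrt(2)*j^3 - 42*sqrt(2)*j^2 + 88*j^2 - 294*j - 140*sqrt(2)*j - 980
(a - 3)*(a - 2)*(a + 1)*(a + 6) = a^4 + 2*a^3 - 23*a^2 + 12*a + 36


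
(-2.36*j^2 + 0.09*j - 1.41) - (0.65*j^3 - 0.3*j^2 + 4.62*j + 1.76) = -0.65*j^3 - 2.06*j^2 - 4.53*j - 3.17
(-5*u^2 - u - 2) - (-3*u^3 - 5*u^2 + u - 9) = 3*u^3 - 2*u + 7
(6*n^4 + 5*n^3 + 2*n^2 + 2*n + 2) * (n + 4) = 6*n^5 + 29*n^4 + 22*n^3 + 10*n^2 + 10*n + 8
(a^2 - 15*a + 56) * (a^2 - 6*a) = a^4 - 21*a^3 + 146*a^2 - 336*a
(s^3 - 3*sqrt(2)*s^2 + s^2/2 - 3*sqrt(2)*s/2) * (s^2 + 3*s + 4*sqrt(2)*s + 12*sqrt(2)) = s^5 + sqrt(2)*s^4 + 7*s^4/2 - 45*s^3/2 + 7*sqrt(2)*s^3/2 - 84*s^2 + 3*sqrt(2)*s^2/2 - 36*s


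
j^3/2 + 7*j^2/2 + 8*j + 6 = (j/2 + 1)*(j + 2)*(j + 3)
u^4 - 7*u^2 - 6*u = u*(u - 3)*(u + 1)*(u + 2)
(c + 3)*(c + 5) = c^2 + 8*c + 15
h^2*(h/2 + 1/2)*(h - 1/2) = h^4/2 + h^3/4 - h^2/4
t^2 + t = t*(t + 1)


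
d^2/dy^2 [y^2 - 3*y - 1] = 2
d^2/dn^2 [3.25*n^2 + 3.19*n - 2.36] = 6.50000000000000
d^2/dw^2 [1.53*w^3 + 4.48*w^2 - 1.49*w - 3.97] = 9.18*w + 8.96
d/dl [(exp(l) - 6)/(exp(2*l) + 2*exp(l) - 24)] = (-2*(exp(l) - 6)*(exp(l) + 1) + exp(2*l) + 2*exp(l) - 24)*exp(l)/(exp(2*l) + 2*exp(l) - 24)^2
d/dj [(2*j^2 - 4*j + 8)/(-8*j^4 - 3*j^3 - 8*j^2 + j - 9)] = 2*(16*j^5 - 45*j^4 + 116*j^3 + 21*j^2 + 46*j + 14)/(64*j^8 + 48*j^7 + 137*j^6 + 32*j^5 + 202*j^4 + 38*j^3 + 145*j^2 - 18*j + 81)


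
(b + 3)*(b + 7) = b^2 + 10*b + 21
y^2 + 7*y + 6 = (y + 1)*(y + 6)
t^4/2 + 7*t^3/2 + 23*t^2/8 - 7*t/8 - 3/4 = (t/2 + 1/2)*(t - 1/2)*(t + 1/2)*(t + 6)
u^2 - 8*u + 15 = (u - 5)*(u - 3)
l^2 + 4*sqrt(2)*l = l*(l + 4*sqrt(2))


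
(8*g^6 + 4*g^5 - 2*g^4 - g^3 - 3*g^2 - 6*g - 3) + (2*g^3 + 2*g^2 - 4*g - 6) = 8*g^6 + 4*g^5 - 2*g^4 + g^3 - g^2 - 10*g - 9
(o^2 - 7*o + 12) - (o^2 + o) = 12 - 8*o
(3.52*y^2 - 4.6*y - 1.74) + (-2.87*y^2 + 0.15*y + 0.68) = 0.65*y^2 - 4.45*y - 1.06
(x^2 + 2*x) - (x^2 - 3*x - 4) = 5*x + 4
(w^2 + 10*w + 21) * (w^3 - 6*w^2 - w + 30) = w^5 + 4*w^4 - 40*w^3 - 106*w^2 + 279*w + 630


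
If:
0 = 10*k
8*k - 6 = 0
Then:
No Solution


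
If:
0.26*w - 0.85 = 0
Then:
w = 3.27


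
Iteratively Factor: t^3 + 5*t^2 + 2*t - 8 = (t + 4)*(t^2 + t - 2) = (t - 1)*(t + 4)*(t + 2)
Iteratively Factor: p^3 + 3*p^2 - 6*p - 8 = (p - 2)*(p^2 + 5*p + 4) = (p - 2)*(p + 1)*(p + 4)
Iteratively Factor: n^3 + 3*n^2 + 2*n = (n + 2)*(n^2 + n) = n*(n + 2)*(n + 1)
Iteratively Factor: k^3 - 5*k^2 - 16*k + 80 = (k + 4)*(k^2 - 9*k + 20) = (k - 4)*(k + 4)*(k - 5)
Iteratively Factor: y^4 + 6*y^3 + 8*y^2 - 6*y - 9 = (y + 3)*(y^3 + 3*y^2 - y - 3) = (y - 1)*(y + 3)*(y^2 + 4*y + 3) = (y - 1)*(y + 3)^2*(y + 1)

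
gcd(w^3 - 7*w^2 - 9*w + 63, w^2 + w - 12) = w - 3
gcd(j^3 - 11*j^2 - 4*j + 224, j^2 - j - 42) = j - 7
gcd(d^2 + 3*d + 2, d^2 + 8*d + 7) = d + 1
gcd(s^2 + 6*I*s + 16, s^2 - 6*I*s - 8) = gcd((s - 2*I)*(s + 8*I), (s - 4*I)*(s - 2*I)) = s - 2*I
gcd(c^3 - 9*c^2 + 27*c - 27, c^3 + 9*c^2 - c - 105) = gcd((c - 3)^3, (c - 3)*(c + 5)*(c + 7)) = c - 3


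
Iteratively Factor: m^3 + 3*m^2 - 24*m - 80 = (m + 4)*(m^2 - m - 20) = (m - 5)*(m + 4)*(m + 4)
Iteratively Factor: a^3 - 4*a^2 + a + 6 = (a - 2)*(a^2 - 2*a - 3) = (a - 2)*(a + 1)*(a - 3)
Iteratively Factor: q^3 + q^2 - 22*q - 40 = (q + 4)*(q^2 - 3*q - 10) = (q - 5)*(q + 4)*(q + 2)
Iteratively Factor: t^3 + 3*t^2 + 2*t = (t)*(t^2 + 3*t + 2) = t*(t + 2)*(t + 1)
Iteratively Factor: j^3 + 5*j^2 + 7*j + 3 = (j + 1)*(j^2 + 4*j + 3) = (j + 1)^2*(j + 3)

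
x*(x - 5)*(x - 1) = x^3 - 6*x^2 + 5*x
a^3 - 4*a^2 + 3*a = a*(a - 3)*(a - 1)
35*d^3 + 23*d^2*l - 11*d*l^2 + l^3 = (-7*d + l)*(-5*d + l)*(d + l)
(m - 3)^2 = m^2 - 6*m + 9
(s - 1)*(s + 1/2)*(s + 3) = s^3 + 5*s^2/2 - 2*s - 3/2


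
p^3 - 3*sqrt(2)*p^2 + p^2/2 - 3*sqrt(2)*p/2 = p*(p + 1/2)*(p - 3*sqrt(2))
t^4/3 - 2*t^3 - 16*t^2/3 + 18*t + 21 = (t/3 + 1/3)*(t - 7)*(t - 3)*(t + 3)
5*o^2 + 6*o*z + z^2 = (o + z)*(5*o + z)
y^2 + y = y*(y + 1)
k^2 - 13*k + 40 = (k - 8)*(k - 5)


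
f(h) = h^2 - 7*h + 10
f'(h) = 2*h - 7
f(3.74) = -2.19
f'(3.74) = 0.48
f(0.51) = 6.69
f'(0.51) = -5.98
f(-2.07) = 28.77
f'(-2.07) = -11.14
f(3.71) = -2.21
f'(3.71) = 0.42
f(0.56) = 6.39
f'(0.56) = -5.88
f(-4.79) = 66.47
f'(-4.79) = -16.58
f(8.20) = 19.84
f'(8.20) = 9.40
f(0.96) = 4.20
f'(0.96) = -5.08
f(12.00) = 70.00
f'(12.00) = 17.00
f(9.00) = 28.00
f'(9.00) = 11.00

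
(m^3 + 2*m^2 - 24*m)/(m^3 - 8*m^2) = (m^2 + 2*m - 24)/(m*(m - 8))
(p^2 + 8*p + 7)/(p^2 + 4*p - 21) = (p + 1)/(p - 3)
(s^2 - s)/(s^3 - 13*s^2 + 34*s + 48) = s*(s - 1)/(s^3 - 13*s^2 + 34*s + 48)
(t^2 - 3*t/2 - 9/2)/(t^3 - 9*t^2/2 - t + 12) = (t - 3)/(t^2 - 6*t + 8)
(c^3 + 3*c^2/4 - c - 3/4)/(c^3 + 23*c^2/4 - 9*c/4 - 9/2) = (c + 1)/(c + 6)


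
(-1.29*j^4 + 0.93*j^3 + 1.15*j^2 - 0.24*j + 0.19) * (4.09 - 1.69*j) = 2.1801*j^5 - 6.8478*j^4 + 1.8602*j^3 + 5.1091*j^2 - 1.3027*j + 0.7771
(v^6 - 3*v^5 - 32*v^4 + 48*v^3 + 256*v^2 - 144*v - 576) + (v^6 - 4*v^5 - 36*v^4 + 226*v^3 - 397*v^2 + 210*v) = 2*v^6 - 7*v^5 - 68*v^4 + 274*v^3 - 141*v^2 + 66*v - 576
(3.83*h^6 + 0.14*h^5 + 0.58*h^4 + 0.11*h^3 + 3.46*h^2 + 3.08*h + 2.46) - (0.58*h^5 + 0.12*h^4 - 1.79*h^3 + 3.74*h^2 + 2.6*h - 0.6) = 3.83*h^6 - 0.44*h^5 + 0.46*h^4 + 1.9*h^3 - 0.28*h^2 + 0.48*h + 3.06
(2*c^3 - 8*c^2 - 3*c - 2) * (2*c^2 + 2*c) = 4*c^5 - 12*c^4 - 22*c^3 - 10*c^2 - 4*c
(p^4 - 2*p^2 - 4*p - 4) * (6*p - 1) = 6*p^5 - p^4 - 12*p^3 - 22*p^2 - 20*p + 4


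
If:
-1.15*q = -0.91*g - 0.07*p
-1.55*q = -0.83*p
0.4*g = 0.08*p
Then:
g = 0.00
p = 0.00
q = 0.00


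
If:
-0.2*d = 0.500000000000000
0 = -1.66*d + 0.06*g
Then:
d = -2.50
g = -69.17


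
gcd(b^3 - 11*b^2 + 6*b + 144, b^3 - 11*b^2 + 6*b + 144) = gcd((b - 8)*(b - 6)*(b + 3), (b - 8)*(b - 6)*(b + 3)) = b^3 - 11*b^2 + 6*b + 144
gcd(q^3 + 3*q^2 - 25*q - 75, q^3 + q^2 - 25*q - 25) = q^2 - 25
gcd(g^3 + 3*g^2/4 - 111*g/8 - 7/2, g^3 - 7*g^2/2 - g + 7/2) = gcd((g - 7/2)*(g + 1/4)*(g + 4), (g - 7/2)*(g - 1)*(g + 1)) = g - 7/2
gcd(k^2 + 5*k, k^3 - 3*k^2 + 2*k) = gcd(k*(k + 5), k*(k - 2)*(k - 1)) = k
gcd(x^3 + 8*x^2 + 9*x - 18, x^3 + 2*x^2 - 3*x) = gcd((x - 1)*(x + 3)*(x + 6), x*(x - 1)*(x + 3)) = x^2 + 2*x - 3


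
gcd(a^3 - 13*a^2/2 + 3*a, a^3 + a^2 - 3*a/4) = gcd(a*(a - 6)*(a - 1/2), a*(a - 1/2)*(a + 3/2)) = a^2 - a/2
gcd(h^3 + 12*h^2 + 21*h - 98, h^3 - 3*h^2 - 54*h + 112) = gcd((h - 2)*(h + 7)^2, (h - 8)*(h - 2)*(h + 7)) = h^2 + 5*h - 14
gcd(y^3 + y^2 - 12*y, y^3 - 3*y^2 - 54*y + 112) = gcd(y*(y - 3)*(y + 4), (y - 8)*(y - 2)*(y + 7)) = 1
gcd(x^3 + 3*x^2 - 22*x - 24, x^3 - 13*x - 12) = x^2 - 3*x - 4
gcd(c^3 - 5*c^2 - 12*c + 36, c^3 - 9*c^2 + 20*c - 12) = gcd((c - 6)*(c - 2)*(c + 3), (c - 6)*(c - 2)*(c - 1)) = c^2 - 8*c + 12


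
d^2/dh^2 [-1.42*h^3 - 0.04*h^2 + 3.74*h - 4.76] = -8.52*h - 0.08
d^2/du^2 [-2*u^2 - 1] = -4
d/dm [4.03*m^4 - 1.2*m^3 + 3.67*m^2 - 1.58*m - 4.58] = 16.12*m^3 - 3.6*m^2 + 7.34*m - 1.58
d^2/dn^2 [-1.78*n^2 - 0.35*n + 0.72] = -3.56000000000000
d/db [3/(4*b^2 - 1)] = -24*b/(4*b^2 - 1)^2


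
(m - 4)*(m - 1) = m^2 - 5*m + 4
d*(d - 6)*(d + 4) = d^3 - 2*d^2 - 24*d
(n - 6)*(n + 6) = n^2 - 36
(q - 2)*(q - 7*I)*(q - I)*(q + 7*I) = q^4 - 2*q^3 - I*q^3 + 49*q^2 + 2*I*q^2 - 98*q - 49*I*q + 98*I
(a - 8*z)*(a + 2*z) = a^2 - 6*a*z - 16*z^2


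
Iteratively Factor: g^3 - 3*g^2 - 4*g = (g)*(g^2 - 3*g - 4) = g*(g + 1)*(g - 4)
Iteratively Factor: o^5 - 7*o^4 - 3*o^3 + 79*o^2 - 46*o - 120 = (o - 4)*(o^4 - 3*o^3 - 15*o^2 + 19*o + 30) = (o - 5)*(o - 4)*(o^3 + 2*o^2 - 5*o - 6) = (o - 5)*(o - 4)*(o - 2)*(o^2 + 4*o + 3) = (o - 5)*(o - 4)*(o - 2)*(o + 1)*(o + 3)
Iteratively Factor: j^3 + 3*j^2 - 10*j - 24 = (j - 3)*(j^2 + 6*j + 8) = (j - 3)*(j + 4)*(j + 2)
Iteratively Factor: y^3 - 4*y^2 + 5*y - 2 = (y - 1)*(y^2 - 3*y + 2) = (y - 2)*(y - 1)*(y - 1)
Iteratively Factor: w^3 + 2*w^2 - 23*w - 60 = (w + 3)*(w^2 - w - 20) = (w - 5)*(w + 3)*(w + 4)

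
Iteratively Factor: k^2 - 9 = (k - 3)*(k + 3)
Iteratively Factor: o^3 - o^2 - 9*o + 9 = (o + 3)*(o^2 - 4*o + 3) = (o - 3)*(o + 3)*(o - 1)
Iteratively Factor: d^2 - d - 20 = (d + 4)*(d - 5)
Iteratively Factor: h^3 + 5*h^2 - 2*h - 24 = (h - 2)*(h^2 + 7*h + 12) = (h - 2)*(h + 3)*(h + 4)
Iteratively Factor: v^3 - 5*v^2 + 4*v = (v - 4)*(v^2 - v) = (v - 4)*(v - 1)*(v)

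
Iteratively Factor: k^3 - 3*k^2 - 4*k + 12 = (k + 2)*(k^2 - 5*k + 6) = (k - 3)*(k + 2)*(k - 2)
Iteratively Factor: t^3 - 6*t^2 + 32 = (t - 4)*(t^2 - 2*t - 8) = (t - 4)^2*(t + 2)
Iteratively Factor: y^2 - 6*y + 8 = (y - 2)*(y - 4)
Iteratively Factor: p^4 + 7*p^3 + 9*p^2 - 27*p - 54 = (p + 3)*(p^3 + 4*p^2 - 3*p - 18) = (p - 2)*(p + 3)*(p^2 + 6*p + 9) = (p - 2)*(p + 3)^2*(p + 3)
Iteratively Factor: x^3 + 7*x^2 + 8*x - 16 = (x - 1)*(x^2 + 8*x + 16) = (x - 1)*(x + 4)*(x + 4)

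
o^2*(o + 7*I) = o^3 + 7*I*o^2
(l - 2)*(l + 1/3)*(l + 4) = l^3 + 7*l^2/3 - 22*l/3 - 8/3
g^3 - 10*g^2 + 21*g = g*(g - 7)*(g - 3)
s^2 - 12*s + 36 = (s - 6)^2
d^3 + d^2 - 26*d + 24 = (d - 4)*(d - 1)*(d + 6)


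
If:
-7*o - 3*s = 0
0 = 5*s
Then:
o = 0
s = 0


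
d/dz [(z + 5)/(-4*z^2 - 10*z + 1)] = (4*z^2 + 40*z + 51)/(16*z^4 + 80*z^3 + 92*z^2 - 20*z + 1)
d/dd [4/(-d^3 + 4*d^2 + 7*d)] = 4*(3*d^2 - 8*d - 7)/(d^2*(-d^2 + 4*d + 7)^2)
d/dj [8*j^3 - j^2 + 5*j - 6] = 24*j^2 - 2*j + 5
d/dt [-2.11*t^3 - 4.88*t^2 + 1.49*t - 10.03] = -6.33*t^2 - 9.76*t + 1.49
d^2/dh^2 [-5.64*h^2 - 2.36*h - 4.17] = -11.2800000000000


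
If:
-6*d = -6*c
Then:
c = d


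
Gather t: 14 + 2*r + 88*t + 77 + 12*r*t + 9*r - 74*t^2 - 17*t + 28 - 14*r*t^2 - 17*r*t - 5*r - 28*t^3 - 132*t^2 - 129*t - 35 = 6*r - 28*t^3 + t^2*(-14*r - 206) + t*(-5*r - 58) + 84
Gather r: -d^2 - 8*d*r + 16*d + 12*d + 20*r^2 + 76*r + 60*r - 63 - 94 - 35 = -d^2 + 28*d + 20*r^2 + r*(136 - 8*d) - 192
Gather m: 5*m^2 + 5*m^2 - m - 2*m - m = 10*m^2 - 4*m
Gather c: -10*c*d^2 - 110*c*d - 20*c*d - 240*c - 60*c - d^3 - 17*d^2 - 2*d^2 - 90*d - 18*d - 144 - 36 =c*(-10*d^2 - 130*d - 300) - d^3 - 19*d^2 - 108*d - 180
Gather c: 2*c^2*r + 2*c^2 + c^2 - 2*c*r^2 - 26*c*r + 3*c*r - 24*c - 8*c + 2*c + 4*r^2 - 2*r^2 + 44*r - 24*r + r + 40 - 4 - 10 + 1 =c^2*(2*r + 3) + c*(-2*r^2 - 23*r - 30) + 2*r^2 + 21*r + 27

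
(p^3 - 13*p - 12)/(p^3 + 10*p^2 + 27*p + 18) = (p - 4)/(p + 6)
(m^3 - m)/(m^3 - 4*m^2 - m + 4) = m/(m - 4)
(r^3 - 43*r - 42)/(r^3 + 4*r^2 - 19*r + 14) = (r^3 - 43*r - 42)/(r^3 + 4*r^2 - 19*r + 14)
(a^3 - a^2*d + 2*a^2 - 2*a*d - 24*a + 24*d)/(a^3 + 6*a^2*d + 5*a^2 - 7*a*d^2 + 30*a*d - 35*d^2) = (a^2 + 2*a - 24)/(a^2 + 7*a*d + 5*a + 35*d)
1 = 1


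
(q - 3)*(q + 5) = q^2 + 2*q - 15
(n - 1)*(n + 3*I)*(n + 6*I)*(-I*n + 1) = -I*n^4 + 10*n^3 + I*n^3 - 10*n^2 + 27*I*n^2 - 18*n - 27*I*n + 18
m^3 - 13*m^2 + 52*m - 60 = (m - 6)*(m - 5)*(m - 2)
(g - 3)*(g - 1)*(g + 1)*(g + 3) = g^4 - 10*g^2 + 9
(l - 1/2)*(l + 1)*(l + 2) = l^3 + 5*l^2/2 + l/2 - 1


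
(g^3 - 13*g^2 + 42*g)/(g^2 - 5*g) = (g^2 - 13*g + 42)/(g - 5)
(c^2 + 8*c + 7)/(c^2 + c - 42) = (c + 1)/(c - 6)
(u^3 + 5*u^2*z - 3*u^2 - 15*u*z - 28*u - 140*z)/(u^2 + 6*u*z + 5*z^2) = (u^2 - 3*u - 28)/(u + z)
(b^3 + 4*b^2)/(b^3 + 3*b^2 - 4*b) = b/(b - 1)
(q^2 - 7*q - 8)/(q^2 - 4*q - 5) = (q - 8)/(q - 5)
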